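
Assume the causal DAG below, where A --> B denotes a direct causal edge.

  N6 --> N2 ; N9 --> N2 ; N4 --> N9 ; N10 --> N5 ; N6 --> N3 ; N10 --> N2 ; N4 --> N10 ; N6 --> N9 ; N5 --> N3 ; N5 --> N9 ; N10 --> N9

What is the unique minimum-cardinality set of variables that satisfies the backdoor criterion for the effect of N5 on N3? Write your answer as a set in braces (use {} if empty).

{}

Variables eligible for adjustment (non-descendants of N5, excluding N5 and N3): {N10, N4, N6}.
Backdoor paths from N5 to N3:
  P1: N5 <- N10 <- N4 -> N9 <- N6 -> N3
  P2: N5 <- N10 <- N4 -> N9 -> N2 <- N6 -> N3
  P3: N5 <- N10 -> N9 <- N6 -> N3
  P4: N5 <- N10 -> N9 -> N2 <- N6 -> N3
  P5: N5 <- N10 -> N2 <- N6 -> N3
  P6: N5 <- N10 -> N2 <- N9 <- N6 -> N3
Each backdoor path contains an unconditioned collider, so every path is already blocked with the empty conditioning set:
  P1: blocked at collider N9 (neither it nor any descendant is in the conditioning set).
  P2: blocked at collider N2 (neither it nor any descendant is in the conditioning set).
  P3: blocked at collider N9 (neither it nor any descendant is in the conditioning set).
  P4: blocked at collider N2 (neither it nor any descendant is in the conditioning set).
  P5: blocked at collider N2 (neither it nor any descendant is in the conditioning set).
  P6: blocked at collider N2 (neither it nor any descendant is in the conditioning set).
The empty set is therefore the unique smallest valid set.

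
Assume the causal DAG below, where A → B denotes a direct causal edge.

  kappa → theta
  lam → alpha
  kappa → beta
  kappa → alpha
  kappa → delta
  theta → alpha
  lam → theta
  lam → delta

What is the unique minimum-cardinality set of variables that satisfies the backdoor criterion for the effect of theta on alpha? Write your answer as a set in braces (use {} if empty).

{kappa, lam}

Variables eligible for adjustment (non-descendants of theta, excluding theta and alpha): {beta, delta, kappa, lam}.
Backdoor paths from theta to alpha:
  P1: theta <- lam -> delta <- kappa -> alpha
  P2: theta <- lam -> alpha
  P3: theta <- kappa -> delta <- lam -> alpha
  P4: theta <- kappa -> alpha
The empty set is not sufficient: P2 (theta <- lam -> alpha) has no collider blocking it and no conditioned non-collider, so it is open.
Try {kappa, lam}:
  P1: blocked at fork node lam ∈ conditioning set.
  P2: blocked at fork node lam ∈ conditioning set.
  P3: blocked at fork node kappa ∈ conditioning set.
  P4: blocked at fork node kappa ∈ conditioning set.
{kappa, lam} contains no descendant of theta and blocks every backdoor path.
Every element of {kappa, lam} is needed (dropping kappa leaves P4 open; dropping lam leaves P2 open), so no proper subset is valid.
Among all size-2 subsets of the eligible variables, only {kappa, lam} blocks every backdoor path, so it is the unique smallest valid adjustment set.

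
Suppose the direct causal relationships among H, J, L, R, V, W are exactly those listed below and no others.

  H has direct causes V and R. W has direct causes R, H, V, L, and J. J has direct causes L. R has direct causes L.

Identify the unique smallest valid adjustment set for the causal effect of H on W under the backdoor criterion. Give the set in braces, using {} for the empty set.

Variables eligible for adjustment (non-descendants of H, excluding H and W): {J, L, R, V}.
Backdoor paths from H to W:
  P1: H <- V -> W
  P2: H <- R <- L -> J -> W
  P3: H <- R <- L -> W
  P4: H <- R -> W
The empty set is not sufficient: P1 (H <- V -> W) has no collider blocking it and no conditioned non-collider, so it is open.
Try {R, V}:
  P1: blocked at fork node V ∈ conditioning set.
  P2: blocked at chain node R ∈ conditioning set.
  P3: blocked at chain node R ∈ conditioning set.
  P4: blocked at fork node R ∈ conditioning set.
{R, V} contains no descendant of H and blocks every backdoor path.
Every element of {R, V} is needed (dropping R leaves P2 open; dropping V leaves P1 open), so no proper subset is valid.
Among all size-2 subsets of the eligible variables, only {R, V} blocks every backdoor path, so it is the unique smallest valid adjustment set.

{R, V}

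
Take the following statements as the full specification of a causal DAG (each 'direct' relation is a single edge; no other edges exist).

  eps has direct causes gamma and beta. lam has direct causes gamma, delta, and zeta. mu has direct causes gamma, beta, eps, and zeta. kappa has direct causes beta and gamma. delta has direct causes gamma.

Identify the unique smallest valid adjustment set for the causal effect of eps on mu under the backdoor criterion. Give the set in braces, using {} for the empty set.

Variables eligible for adjustment (non-descendants of eps, excluding eps and mu): {beta, delta, gamma, kappa, lam, zeta}.
Backdoor paths from eps to mu:
  P1: eps <- beta -> mu
  P2: eps <- beta -> kappa <- gamma -> delta -> lam <- zeta -> mu
  P3: eps <- beta -> kappa <- gamma -> lam <- zeta -> mu
  P4: eps <- beta -> kappa <- gamma -> mu
  P5: eps <- gamma -> delta -> lam <- zeta -> mu
  P6: eps <- gamma -> lam <- zeta -> mu
  P7: eps <- gamma -> mu
  P8: eps <- gamma -> kappa <- beta -> mu
The empty set is not sufficient: P1 (eps <- beta -> mu) has no collider blocking it and no conditioned non-collider, so it is open.
Try {beta, gamma}:
  P1: blocked at fork node beta ∈ conditioning set.
  P2: blocked at fork node beta ∈ conditioning set.
  P3: blocked at fork node beta ∈ conditioning set.
  P4: blocked at fork node beta ∈ conditioning set.
  P5: blocked at fork node gamma ∈ conditioning set.
  P6: blocked at fork node gamma ∈ conditioning set.
  P7: blocked at fork node gamma ∈ conditioning set.
  P8: blocked at fork node gamma ∈ conditioning set.
{beta, gamma} contains no descendant of eps and blocks every backdoor path.
Every element of {beta, gamma} is needed (dropping beta leaves P1 open; dropping gamma leaves P7 open), so no proper subset is valid.
Among all size-2 subsets of the eligible variables, only {beta, gamma} blocks every backdoor path, so it is the unique smallest valid adjustment set.

{beta, gamma}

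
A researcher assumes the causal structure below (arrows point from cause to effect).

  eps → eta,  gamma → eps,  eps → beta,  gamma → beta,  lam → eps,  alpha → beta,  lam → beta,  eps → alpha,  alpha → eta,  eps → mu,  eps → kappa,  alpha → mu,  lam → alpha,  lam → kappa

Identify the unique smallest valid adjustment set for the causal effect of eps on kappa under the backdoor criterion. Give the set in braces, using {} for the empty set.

{lam}

Variables eligible for adjustment (non-descendants of eps, excluding eps and kappa): {gamma, lam}.
Backdoor paths from eps to kappa:
  P1: eps <- gamma -> beta <- lam -> kappa
  P2: eps <- gamma -> beta <- alpha <- lam -> kappa
  P3: eps <- lam -> kappa
The empty set is not sufficient: P3 (eps <- lam -> kappa) has no collider blocking it and no conditioned non-collider, so it is open.
Try {lam}:
  P1: blocked at collider beta (neither it nor any descendant is in the conditioning set).
  P2: blocked at collider beta (neither it nor any descendant is in the conditioning set).
  P3: blocked at fork node lam ∈ conditioning set.
{lam} contains no descendant of eps and blocks every backdoor path.
No other singleton works — e.g. {gamma} leaves P3 open — so {lam} is the unique smallest valid adjustment set.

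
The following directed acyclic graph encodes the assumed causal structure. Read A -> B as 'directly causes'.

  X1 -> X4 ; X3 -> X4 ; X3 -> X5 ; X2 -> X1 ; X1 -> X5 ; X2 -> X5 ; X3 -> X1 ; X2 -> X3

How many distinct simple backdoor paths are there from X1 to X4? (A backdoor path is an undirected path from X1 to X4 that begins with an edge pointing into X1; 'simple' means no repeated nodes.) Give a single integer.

3

A backdoor path from X1 to X4 is any simple undirected path whose first edge points into X1 (i.e. leaves X1 via a parent).
Parents of X1: {X2, X3}.
Enumerating:
  P1: X1 <- X2 -> X3 -> X4
  P2: X1 <- X2 -> X5 <- X3 -> X4
  P3: X1 <- X3 -> X4
That exhausts the simple backdoor paths. Count: 3.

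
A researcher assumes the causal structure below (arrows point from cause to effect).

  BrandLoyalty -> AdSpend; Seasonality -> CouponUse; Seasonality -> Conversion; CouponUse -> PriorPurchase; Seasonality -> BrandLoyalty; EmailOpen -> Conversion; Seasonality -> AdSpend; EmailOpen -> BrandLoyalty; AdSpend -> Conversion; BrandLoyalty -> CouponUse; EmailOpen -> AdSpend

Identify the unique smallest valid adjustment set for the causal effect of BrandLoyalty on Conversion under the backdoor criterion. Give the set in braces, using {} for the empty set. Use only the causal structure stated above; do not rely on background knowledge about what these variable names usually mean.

Variables eligible for adjustment (non-descendants of BrandLoyalty, excluding BrandLoyalty and Conversion): {EmailOpen, Seasonality}.
Backdoor paths from BrandLoyalty to Conversion:
  P1: BrandLoyalty <- EmailOpen -> AdSpend <- Seasonality -> Conversion
  P2: BrandLoyalty <- EmailOpen -> AdSpend -> Conversion
  P3: BrandLoyalty <- EmailOpen -> Conversion
  P4: BrandLoyalty <- Seasonality -> AdSpend <- EmailOpen -> Conversion
  P5: BrandLoyalty <- Seasonality -> AdSpend -> Conversion
  P6: BrandLoyalty <- Seasonality -> Conversion
The empty set is not sufficient: P2 (BrandLoyalty <- EmailOpen -> AdSpend -> Conversion) has no collider blocking it and no conditioned non-collider, so it is open.
Try {EmailOpen, Seasonality}:
  P1: blocked at fork node EmailOpen ∈ conditioning set.
  P2: blocked at fork node EmailOpen ∈ conditioning set.
  P3: blocked at fork node EmailOpen ∈ conditioning set.
  P4: blocked at fork node Seasonality ∈ conditioning set.
  P5: blocked at fork node Seasonality ∈ conditioning set.
  P6: blocked at fork node Seasonality ∈ conditioning set.
{EmailOpen, Seasonality} contains no descendant of BrandLoyalty and blocks every backdoor path.
Every element of {EmailOpen, Seasonality} is needed (dropping EmailOpen leaves P2 open; dropping Seasonality leaves P5 open), so no proper subset is valid.
Among all size-2 subsets of the eligible variables, only {EmailOpen, Seasonality} blocks every backdoor path, so it is the unique smallest valid adjustment set.

{EmailOpen, Seasonality}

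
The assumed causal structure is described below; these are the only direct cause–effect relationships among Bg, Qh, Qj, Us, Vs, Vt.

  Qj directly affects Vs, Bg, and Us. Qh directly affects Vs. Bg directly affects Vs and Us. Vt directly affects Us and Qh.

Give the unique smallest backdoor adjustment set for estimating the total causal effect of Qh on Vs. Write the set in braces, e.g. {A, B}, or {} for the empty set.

Variables eligible for adjustment (non-descendants of Qh, excluding Qh and Vs): {Bg, Qj, Us, Vt}.
Backdoor paths from Qh to Vs:
  P1: Qh <- Vt -> Us <- Qj -> Bg -> Vs
  P2: Qh <- Vt -> Us <- Qj -> Vs
  P3: Qh <- Vt -> Us <- Bg <- Qj -> Vs
  P4: Qh <- Vt -> Us <- Bg -> Vs
Each backdoor path contains an unconditioned collider, so every path is already blocked with the empty conditioning set:
  P1: blocked at collider Us (neither it nor any descendant is in the conditioning set).
  P2: blocked at collider Us (neither it nor any descendant is in the conditioning set).
  P3: blocked at collider Us (neither it nor any descendant is in the conditioning set).
  P4: blocked at collider Us (neither it nor any descendant is in the conditioning set).
The empty set is therefore the unique smallest valid set.

{}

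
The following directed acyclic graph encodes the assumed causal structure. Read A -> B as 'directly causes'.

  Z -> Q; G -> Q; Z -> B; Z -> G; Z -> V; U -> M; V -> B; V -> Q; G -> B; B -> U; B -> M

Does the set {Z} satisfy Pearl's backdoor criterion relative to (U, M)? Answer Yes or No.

Backdoor paths from U to M (paths whose first edge points into U):
  P1: U <- B -> M
Condition 1 (no descendant of U in the set): holds — descendants of U are {M}; none are in {Z}.
Condition 2 (every backdoor path blocked by {Z}):
  P1: open — no interior node is in the conditioning set.
{Z} does not satisfy the backdoor criterion.

No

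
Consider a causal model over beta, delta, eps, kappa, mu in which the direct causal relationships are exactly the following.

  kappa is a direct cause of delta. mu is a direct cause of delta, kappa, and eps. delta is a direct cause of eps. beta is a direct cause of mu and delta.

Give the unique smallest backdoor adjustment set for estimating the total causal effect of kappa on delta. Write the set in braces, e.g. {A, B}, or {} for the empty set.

{mu}

Variables eligible for adjustment (non-descendants of kappa, excluding kappa and delta): {beta, mu}.
Backdoor paths from kappa to delta:
  P1: kappa <- mu <- beta -> delta
  P2: kappa <- mu -> delta
  P3: kappa <- mu -> eps <- delta
The empty set is not sufficient: P1 (kappa <- mu <- beta -> delta) has no collider blocking it and no conditioned non-collider, so it is open.
Try {mu}:
  P1: blocked at chain node mu ∈ conditioning set.
  P2: blocked at fork node mu ∈ conditioning set.
  P3: blocked at fork node mu ∈ conditioning set.
{mu} contains no descendant of kappa and blocks every backdoor path.
No other singleton works — e.g. {beta} leaves P2 open — so {mu} is the unique smallest valid adjustment set.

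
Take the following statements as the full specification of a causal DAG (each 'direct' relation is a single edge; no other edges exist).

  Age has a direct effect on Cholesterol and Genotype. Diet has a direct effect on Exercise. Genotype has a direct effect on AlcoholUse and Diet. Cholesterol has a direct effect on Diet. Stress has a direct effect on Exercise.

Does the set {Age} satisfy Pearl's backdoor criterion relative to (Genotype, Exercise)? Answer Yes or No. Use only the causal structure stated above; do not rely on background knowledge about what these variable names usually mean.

Yes

Backdoor paths from Genotype to Exercise (paths whose first edge points into Genotype):
  P1: Genotype <- Age -> Cholesterol -> Diet -> Exercise
Condition 1 (no descendant of Genotype in the set): holds — descendants of Genotype are {AlcoholUse, Diet, Exercise}; none are in {Age}.
Condition 2 (every backdoor path blocked by {Age}):
  P1: blocked at fork node Age ∈ conditioning set.
{Age} satisfies the backdoor criterion.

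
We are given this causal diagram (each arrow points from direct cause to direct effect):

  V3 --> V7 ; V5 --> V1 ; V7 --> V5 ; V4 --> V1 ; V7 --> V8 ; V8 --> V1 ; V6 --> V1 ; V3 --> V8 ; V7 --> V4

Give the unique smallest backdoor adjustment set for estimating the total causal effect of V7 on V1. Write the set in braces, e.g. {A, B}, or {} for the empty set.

Variables eligible for adjustment (non-descendants of V7, excluding V7 and V1): {V3, V6}.
Backdoor paths from V7 to V1:
  P1: V7 <- V3 -> V8 -> V1
The empty set is not sufficient: P1 (V7 <- V3 -> V8 -> V1) has no collider blocking it and no conditioned non-collider, so it is open.
Try {V3}:
  P1: blocked at fork node V3 ∈ conditioning set.
{V3} contains no descendant of V7 and blocks every backdoor path.
No other singleton works — e.g. {V6} leaves P1 open — so {V3} is the unique smallest valid adjustment set.

{V3}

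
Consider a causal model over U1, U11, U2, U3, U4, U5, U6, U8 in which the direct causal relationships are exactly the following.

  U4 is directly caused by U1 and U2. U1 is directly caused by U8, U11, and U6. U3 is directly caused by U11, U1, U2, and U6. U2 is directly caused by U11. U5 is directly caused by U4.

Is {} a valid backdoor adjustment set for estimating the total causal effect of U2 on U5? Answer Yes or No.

No

Backdoor paths from U2 to U5 (paths whose first edge points into U2):
  P1: U2 <- U11 -> U1 -> U4 -> U5
  P2: U2 <- U11 -> U3 <- U6 -> U1 -> U4 -> U5
  P3: U2 <- U11 -> U3 <- U1 -> U4 -> U5
Condition 1 (no descendant of U2 in the set): holds — descendants of U2 are {U3, U4, U5}; none are in {}.
Condition 2 (every backdoor path blocked by {}):
  P1: open — no interior node is in the conditioning set.
  P2: blocked at collider U3 (neither it nor any descendant is in the conditioning set).
  P3: blocked at collider U3 (neither it nor any descendant is in the conditioning set).
{} does not satisfy the backdoor criterion.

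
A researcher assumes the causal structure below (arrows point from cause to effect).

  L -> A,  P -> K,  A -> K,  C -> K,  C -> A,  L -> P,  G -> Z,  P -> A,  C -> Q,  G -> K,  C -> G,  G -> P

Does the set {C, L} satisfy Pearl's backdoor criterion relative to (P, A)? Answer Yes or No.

Yes

Backdoor paths from P to A (paths whose first edge points into P):
  P1: P <- G <- C -> A
  P2: P <- G <- C -> K <- A
  P3: P <- G -> K <- C -> A
  P4: P <- G -> K <- A
  P5: P <- L -> A
Condition 1 (no descendant of P in the set): holds — descendants of P are {A, K}; none are in {C, L}.
Condition 2 (every backdoor path blocked by {C, L}):
  P1: blocked at fork node C ∈ conditioning set.
  P2: blocked at fork node C ∈ conditioning set.
  P3: blocked at collider K (neither it nor any descendant is in the conditioning set).
  P4: blocked at collider K (neither it nor any descendant is in the conditioning set).
  P5: blocked at fork node L ∈ conditioning set.
{C, L} satisfies the backdoor criterion.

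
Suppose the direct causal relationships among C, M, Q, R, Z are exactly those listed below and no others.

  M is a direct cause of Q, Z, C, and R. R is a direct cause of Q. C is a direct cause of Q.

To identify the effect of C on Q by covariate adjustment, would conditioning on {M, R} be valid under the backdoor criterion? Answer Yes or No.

Backdoor paths from C to Q (paths whose first edge points into C):
  P1: C <- M -> R -> Q
  P2: C <- M -> Q
Condition 1 (no descendant of C in the set): holds — descendants of C are {Q}; none are in {M, R}.
Condition 2 (every backdoor path blocked by {M, R}):
  P1: blocked at fork node M ∈ conditioning set.
  P2: blocked at fork node M ∈ conditioning set.
{M, R} satisfies the backdoor criterion.

Yes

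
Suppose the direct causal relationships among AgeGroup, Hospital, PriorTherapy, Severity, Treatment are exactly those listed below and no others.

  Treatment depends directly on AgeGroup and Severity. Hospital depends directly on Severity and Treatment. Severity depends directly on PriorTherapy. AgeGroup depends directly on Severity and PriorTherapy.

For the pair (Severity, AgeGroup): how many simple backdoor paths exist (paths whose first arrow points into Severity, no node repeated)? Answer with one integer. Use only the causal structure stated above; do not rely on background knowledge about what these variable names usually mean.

1

A backdoor path from Severity to AgeGroup is any simple undirected path whose first edge points into Severity (i.e. leaves Severity via a parent).
Parents of Severity: {PriorTherapy}.
Enumerating:
  P1: Severity <- PriorTherapy -> AgeGroup
That exhausts the simple backdoor paths. Count: 1.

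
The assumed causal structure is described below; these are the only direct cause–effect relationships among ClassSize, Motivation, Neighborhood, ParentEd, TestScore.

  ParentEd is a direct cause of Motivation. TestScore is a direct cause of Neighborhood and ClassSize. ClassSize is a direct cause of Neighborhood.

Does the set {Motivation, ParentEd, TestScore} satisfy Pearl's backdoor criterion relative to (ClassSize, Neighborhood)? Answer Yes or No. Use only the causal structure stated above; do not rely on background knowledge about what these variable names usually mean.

Backdoor paths from ClassSize to Neighborhood (paths whose first edge points into ClassSize):
  P1: ClassSize <- TestScore -> Neighborhood
Condition 1 (no descendant of ClassSize in the set): holds — descendants of ClassSize are {Neighborhood}; none are in {Motivation, ParentEd, TestScore}.
Condition 2 (every backdoor path blocked by {Motivation, ParentEd, TestScore}):
  P1: blocked at fork node TestScore ∈ conditioning set.
{Motivation, ParentEd, TestScore} satisfies the backdoor criterion.

Yes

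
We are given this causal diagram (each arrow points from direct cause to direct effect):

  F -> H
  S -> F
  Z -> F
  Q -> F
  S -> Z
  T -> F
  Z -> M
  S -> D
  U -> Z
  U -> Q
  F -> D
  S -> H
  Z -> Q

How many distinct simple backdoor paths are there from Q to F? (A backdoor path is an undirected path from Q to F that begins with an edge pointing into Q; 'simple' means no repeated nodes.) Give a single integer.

A backdoor path from Q to F is any simple undirected path whose first edge points into Q (i.e. leaves Q via a parent).
Parents of Q: {U, Z}.
Enumerating:
  P1: Q <- U -> Z <- S -> F
  P2: Q <- U -> Z <- S -> H <- F
  P3: Q <- U -> Z <- S -> D <- F
  P4: Q <- U -> Z -> F
  P5: Q <- Z <- S -> F
  P6: Q <- Z <- S -> H <- F
  P7: Q <- Z <- S -> D <- F
  P8: Q <- Z -> F
That exhausts the simple backdoor paths. Count: 8.

8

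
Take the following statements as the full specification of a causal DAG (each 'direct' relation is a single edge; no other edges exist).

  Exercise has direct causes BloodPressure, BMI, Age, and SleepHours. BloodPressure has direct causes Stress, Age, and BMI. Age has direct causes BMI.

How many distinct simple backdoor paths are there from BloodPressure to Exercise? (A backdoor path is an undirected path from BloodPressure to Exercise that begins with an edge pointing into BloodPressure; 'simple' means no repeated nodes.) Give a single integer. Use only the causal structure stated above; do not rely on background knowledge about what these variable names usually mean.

A backdoor path from BloodPressure to Exercise is any simple undirected path whose first edge points into BloodPressure (i.e. leaves BloodPressure via a parent).
Parents of BloodPressure: {Age, BMI, Stress}.
Enumerating:
  P1: BloodPressure <- BMI -> Age -> Exercise
  P2: BloodPressure <- BMI -> Exercise
  P3: BloodPressure <- Age <- BMI -> Exercise
  P4: BloodPressure <- Age -> Exercise
That exhausts the simple backdoor paths. Count: 4.

4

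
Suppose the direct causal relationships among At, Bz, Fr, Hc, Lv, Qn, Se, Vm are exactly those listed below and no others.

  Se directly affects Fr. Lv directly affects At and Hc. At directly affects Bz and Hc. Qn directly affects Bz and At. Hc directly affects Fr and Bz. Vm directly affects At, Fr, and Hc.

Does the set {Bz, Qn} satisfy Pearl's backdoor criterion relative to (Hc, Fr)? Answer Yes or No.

No

Backdoor paths from Hc to Fr (paths whose first edge points into Hc):
  P1: Hc <- Vm -> Fr
  P2: Hc <- Lv -> At <- Vm -> Fr
  P3: Hc <- At <- Vm -> Fr
Condition 1 (no descendant of Hc in the set): FAILS — Bz is a descendant of Hc.
Condition 2 (every backdoor path blocked by {Bz, Qn}):
  P1: open — no interior node is in the conditioning set.
  P2: open — collider(s) At are conditioned on (or have a conditioned descendant) and no non-collider on the path is in the set.
  P3: open — no interior node is in the conditioning set.
{Bz, Qn} does not satisfy the backdoor criterion.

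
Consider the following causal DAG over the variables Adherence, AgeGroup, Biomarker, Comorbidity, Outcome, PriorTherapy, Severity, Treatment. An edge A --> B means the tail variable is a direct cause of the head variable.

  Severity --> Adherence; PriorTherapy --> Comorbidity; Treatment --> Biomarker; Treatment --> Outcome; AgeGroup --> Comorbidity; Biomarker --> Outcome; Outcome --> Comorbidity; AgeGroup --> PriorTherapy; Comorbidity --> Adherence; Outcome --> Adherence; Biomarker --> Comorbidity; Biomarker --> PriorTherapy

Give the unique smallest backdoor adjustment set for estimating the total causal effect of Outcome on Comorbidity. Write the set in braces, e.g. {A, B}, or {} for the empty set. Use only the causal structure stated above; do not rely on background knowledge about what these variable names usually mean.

{Biomarker}

Variables eligible for adjustment (non-descendants of Outcome, excluding Outcome and Comorbidity): {AgeGroup, Biomarker, PriorTherapy, Severity, Treatment}.
Backdoor paths from Outcome to Comorbidity:
  P1: Outcome <- Treatment -> Biomarker -> PriorTherapy <- AgeGroup -> Comorbidity
  P2: Outcome <- Treatment -> Biomarker -> PriorTherapy -> Comorbidity
  P3: Outcome <- Treatment -> Biomarker -> Comorbidity
  P4: Outcome <- Biomarker -> PriorTherapy <- AgeGroup -> Comorbidity
  P5: Outcome <- Biomarker -> PriorTherapy -> Comorbidity
  P6: Outcome <- Biomarker -> Comorbidity
The empty set is not sufficient: P2 (Outcome <- Treatment -> Biomarker -> PriorTherapy -> Comorbidity) has no collider blocking it and no conditioned non-collider, so it is open.
Try {Biomarker}:
  P1: blocked at chain node Biomarker ∈ conditioning set.
  P2: blocked at chain node Biomarker ∈ conditioning set.
  P3: blocked at chain node Biomarker ∈ conditioning set.
  P4: blocked at fork node Biomarker ∈ conditioning set.
  P5: blocked at fork node Biomarker ∈ conditioning set.
  P6: blocked at fork node Biomarker ∈ conditioning set.
{Biomarker} contains no descendant of Outcome and blocks every backdoor path.
No other singleton works — e.g. {Severity} leaves P2 open — so {Biomarker} is the unique smallest valid adjustment set.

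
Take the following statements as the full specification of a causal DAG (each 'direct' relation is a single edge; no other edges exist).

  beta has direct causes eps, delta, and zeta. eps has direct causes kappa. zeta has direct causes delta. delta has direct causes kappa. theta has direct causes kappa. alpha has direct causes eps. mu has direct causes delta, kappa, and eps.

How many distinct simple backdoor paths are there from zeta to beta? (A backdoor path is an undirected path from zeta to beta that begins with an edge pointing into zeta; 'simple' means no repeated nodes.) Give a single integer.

A backdoor path from zeta to beta is any simple undirected path whose first edge points into zeta (i.e. leaves zeta via a parent).
Parents of zeta: {delta}.
Enumerating:
  P1: zeta <- delta <- kappa -> eps -> beta
  P2: zeta <- delta <- kappa -> mu <- eps -> beta
  P3: zeta <- delta -> beta
  P4: zeta <- delta -> mu <- kappa -> eps -> beta
  P5: zeta <- delta -> mu <- eps -> beta
That exhausts the simple backdoor paths. Count: 5.

5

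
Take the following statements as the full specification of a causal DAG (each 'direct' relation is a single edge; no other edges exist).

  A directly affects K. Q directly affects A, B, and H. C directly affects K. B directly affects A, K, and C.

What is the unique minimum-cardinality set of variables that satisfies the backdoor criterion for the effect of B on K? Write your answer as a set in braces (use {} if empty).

Variables eligible for adjustment (non-descendants of B, excluding B and K): {H, Q}.
Backdoor paths from B to K:
  P1: B <- Q -> A -> K
The empty set is not sufficient: P1 (B <- Q -> A -> K) has no collider blocking it and no conditioned non-collider, so it is open.
Try {Q}:
  P1: blocked at fork node Q ∈ conditioning set.
{Q} contains no descendant of B and blocks every backdoor path.
No other singleton works — e.g. {H} leaves P1 open — so {Q} is the unique smallest valid adjustment set.

{Q}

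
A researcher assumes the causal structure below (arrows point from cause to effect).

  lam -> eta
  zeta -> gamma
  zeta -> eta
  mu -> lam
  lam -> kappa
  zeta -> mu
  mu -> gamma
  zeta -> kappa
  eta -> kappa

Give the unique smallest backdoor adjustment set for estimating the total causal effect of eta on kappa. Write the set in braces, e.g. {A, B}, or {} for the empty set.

{lam, zeta}

Variables eligible for adjustment (non-descendants of eta, excluding eta and kappa): {gamma, lam, mu, zeta}.
Backdoor paths from eta to kappa:
  P1: eta <- zeta -> mu -> lam -> kappa
  P2: eta <- zeta -> gamma <- mu -> lam -> kappa
  P3: eta <- zeta -> kappa
  P4: eta <- lam <- mu <- zeta -> kappa
  P5: eta <- lam <- mu -> gamma <- zeta -> kappa
  P6: eta <- lam -> kappa
The empty set is not sufficient: P1 (eta <- zeta -> mu -> lam -> kappa) has no collider blocking it and no conditioned non-collider, so it is open.
Try {lam, zeta}:
  P1: blocked at fork node zeta ∈ conditioning set.
  P2: blocked at fork node zeta ∈ conditioning set.
  P3: blocked at fork node zeta ∈ conditioning set.
  P4: blocked at chain node lam ∈ conditioning set.
  P5: blocked at chain node lam ∈ conditioning set.
  P6: blocked at fork node lam ∈ conditioning set.
{lam, zeta} contains no descendant of eta and blocks every backdoor path.
Every element of {lam, zeta} is needed (dropping lam leaves P6 open; dropping zeta leaves P3 open), so no proper subset is valid.
Among all size-2 subsets of the eligible variables, only {lam, zeta} blocks every backdoor path, so it is the unique smallest valid adjustment set.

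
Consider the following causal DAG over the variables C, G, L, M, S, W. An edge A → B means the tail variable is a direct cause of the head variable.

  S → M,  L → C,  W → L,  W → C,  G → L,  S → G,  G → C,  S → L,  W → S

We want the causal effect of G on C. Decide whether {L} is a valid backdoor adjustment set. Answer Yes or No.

No

Backdoor paths from G to C (paths whose first edge points into G):
  P1: G <- S <- W -> L -> C
  P2: G <- S <- W -> C
  P3: G <- S -> L <- W -> C
  P4: G <- S -> L -> C
Condition 1 (no descendant of G in the set): FAILS — L is a descendant of G.
Condition 2 (every backdoor path blocked by {L}):
  P1: blocked at chain node L ∈ conditioning set.
  P2: open — no interior node is in the conditioning set.
  P3: open — collider(s) L are conditioned on (or have a conditioned descendant) and no non-collider on the path is in the set.
  P4: blocked at chain node L ∈ conditioning set.
{L} does not satisfy the backdoor criterion.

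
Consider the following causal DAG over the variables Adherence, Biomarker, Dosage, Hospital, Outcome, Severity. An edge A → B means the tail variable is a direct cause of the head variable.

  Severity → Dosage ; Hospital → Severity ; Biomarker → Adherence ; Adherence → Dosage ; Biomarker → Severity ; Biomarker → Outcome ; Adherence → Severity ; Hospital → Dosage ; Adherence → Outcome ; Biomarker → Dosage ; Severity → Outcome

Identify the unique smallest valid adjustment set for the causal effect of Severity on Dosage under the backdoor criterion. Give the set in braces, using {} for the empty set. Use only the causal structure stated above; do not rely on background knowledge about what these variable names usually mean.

Variables eligible for adjustment (non-descendants of Severity, excluding Severity and Dosage): {Adherence, Biomarker, Hospital}.
Backdoor paths from Severity to Dosage:
  P1: Severity <- Biomarker -> Adherence -> Dosage
  P2: Severity <- Biomarker -> Dosage
  P3: Severity <- Biomarker -> Outcome <- Adherence -> Dosage
  P4: Severity <- Adherence <- Biomarker -> Dosage
  P5: Severity <- Adherence -> Dosage
  P6: Severity <- Adherence -> Outcome <- Biomarker -> Dosage
  P7: Severity <- Hospital -> Dosage
The empty set is not sufficient: P1 (Severity <- Biomarker -> Adherence -> Dosage) has no collider blocking it and no conditioned non-collider, so it is open.
Try {Adherence, Biomarker, Hospital}:
  P1: blocked at fork node Biomarker ∈ conditioning set.
  P2: blocked at fork node Biomarker ∈ conditioning set.
  P3: blocked at fork node Biomarker ∈ conditioning set.
  P4: blocked at chain node Adherence ∈ conditioning set.
  P5: blocked at fork node Adherence ∈ conditioning set.
  P6: blocked at fork node Adherence ∈ conditioning set.
  P7: blocked at fork node Hospital ∈ conditioning set.
{Adherence, Biomarker, Hospital} contains no descendant of Severity and blocks every backdoor path.
Every element of {Adherence, Biomarker, Hospital} is needed (dropping Adherence leaves P5 open; dropping Biomarker leaves P2 open; dropping Hospital leaves P7 open), so no proper subset is valid.
Among all size-3 subsets of the eligible variables, only {Adherence, Biomarker, Hospital} blocks every backdoor path, so it is the unique smallest valid adjustment set.

{Adherence, Biomarker, Hospital}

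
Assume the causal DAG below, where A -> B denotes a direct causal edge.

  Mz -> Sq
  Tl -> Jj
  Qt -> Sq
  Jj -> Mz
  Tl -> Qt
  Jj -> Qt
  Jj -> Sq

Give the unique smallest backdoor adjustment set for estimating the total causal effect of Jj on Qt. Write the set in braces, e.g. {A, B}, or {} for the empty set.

Variables eligible for adjustment (non-descendants of Jj, excluding Jj and Qt): {Tl}.
Backdoor paths from Jj to Qt:
  P1: Jj <- Tl -> Qt
The empty set is not sufficient: P1 (Jj <- Tl -> Qt) has no collider blocking it and no conditioned non-collider, so it is open.
Try {Tl}:
  P1: blocked at fork node Tl ∈ conditioning set.
{Tl} contains no descendant of Jj and blocks every backdoor path.
{Tl} is the unique smallest valid adjustment set.

{Tl}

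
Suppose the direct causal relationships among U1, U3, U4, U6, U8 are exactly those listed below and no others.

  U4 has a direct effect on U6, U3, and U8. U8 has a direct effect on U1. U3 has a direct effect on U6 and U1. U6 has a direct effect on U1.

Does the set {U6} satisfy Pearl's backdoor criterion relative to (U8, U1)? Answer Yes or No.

No

Backdoor paths from U8 to U1 (paths whose first edge points into U8):
  P1: U8 <- U4 -> U3 -> U6 -> U1
  P2: U8 <- U4 -> U3 -> U1
  P3: U8 <- U4 -> U6 <- U3 -> U1
  P4: U8 <- U4 -> U6 -> U1
Condition 1 (no descendant of U8 in the set): holds — descendants of U8 are {U1}; none are in {U6}.
Condition 2 (every backdoor path blocked by {U6}):
  P1: blocked at chain node U6 ∈ conditioning set.
  P2: open — no interior node is in the conditioning set.
  P3: open — collider(s) U6 are conditioned on (or have a conditioned descendant) and no non-collider on the path is in the set.
  P4: blocked at chain node U6 ∈ conditioning set.
{U6} does not satisfy the backdoor criterion.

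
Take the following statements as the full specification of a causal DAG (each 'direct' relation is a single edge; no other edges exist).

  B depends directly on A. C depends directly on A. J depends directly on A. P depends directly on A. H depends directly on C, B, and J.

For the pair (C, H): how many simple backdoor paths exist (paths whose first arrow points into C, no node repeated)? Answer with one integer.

2

A backdoor path from C to H is any simple undirected path whose first edge points into C (i.e. leaves C via a parent).
Parents of C: {A}.
Enumerating:
  P1: C <- A -> J -> H
  P2: C <- A -> B -> H
That exhausts the simple backdoor paths. Count: 2.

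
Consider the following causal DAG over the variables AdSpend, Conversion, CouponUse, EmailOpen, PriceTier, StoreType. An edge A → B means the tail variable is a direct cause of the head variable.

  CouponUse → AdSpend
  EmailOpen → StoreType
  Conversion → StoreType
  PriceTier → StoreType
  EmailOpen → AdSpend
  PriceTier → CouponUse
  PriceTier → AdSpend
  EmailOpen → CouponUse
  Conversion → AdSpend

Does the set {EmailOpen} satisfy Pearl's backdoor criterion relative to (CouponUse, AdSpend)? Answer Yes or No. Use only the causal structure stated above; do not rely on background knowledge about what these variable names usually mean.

Backdoor paths from CouponUse to AdSpend (paths whose first edge points into CouponUse):
  P1: CouponUse <- PriceTier -> StoreType <- Conversion -> AdSpend
  P2: CouponUse <- PriceTier -> StoreType <- EmailOpen -> AdSpend
  P3: CouponUse <- PriceTier -> AdSpend
  P4: CouponUse <- EmailOpen -> StoreType <- Conversion -> AdSpend
  P5: CouponUse <- EmailOpen -> StoreType <- PriceTier -> AdSpend
  P6: CouponUse <- EmailOpen -> AdSpend
Condition 1 (no descendant of CouponUse in the set): holds — descendants of CouponUse are {AdSpend}; none are in {EmailOpen}.
Condition 2 (every backdoor path blocked by {EmailOpen}):
  P1: blocked at collider StoreType (neither it nor any descendant is in the conditioning set).
  P2: blocked at collider StoreType (neither it nor any descendant is in the conditioning set).
  P3: open — no interior node is in the conditioning set.
  P4: blocked at fork node EmailOpen ∈ conditioning set.
  P5: blocked at fork node EmailOpen ∈ conditioning set.
  P6: blocked at fork node EmailOpen ∈ conditioning set.
{EmailOpen} does not satisfy the backdoor criterion.

No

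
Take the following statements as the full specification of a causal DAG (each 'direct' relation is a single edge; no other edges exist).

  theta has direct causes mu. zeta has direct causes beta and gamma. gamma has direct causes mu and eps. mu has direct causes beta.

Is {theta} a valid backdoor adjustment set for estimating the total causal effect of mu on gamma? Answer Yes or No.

Backdoor paths from mu to gamma (paths whose first edge points into mu):
  P1: mu <- beta -> zeta <- gamma
Condition 1 (no descendant of mu in the set): FAILS — theta is a descendant of mu.
Condition 2 (every backdoor path blocked by {theta}):
  P1: blocked at collider zeta (neither it nor any descendant is in the conditioning set).
{theta} does not satisfy the backdoor criterion.

No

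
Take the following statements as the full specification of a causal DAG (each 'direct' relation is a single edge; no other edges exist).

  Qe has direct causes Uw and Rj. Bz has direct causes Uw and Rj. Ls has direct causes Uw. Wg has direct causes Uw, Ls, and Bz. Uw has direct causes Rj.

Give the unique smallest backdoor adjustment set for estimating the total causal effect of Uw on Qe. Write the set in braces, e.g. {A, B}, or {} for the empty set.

{Rj}

Variables eligible for adjustment (non-descendants of Uw, excluding Uw and Qe): {Rj}.
Backdoor paths from Uw to Qe:
  P1: Uw <- Rj -> Qe
The empty set is not sufficient: P1 (Uw <- Rj -> Qe) has no collider blocking it and no conditioned non-collider, so it is open.
Try {Rj}:
  P1: blocked at fork node Rj ∈ conditioning set.
{Rj} contains no descendant of Uw and blocks every backdoor path.
{Rj} is the unique smallest valid adjustment set.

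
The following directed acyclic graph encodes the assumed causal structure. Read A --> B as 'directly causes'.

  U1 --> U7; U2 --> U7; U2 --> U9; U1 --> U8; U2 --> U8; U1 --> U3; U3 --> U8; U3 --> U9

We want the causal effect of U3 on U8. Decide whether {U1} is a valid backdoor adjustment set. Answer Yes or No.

Backdoor paths from U3 to U8 (paths whose first edge points into U3):
  P1: U3 <- U1 -> U7 <- U2 -> U8
  P2: U3 <- U1 -> U8
Condition 1 (no descendant of U3 in the set): holds — descendants of U3 are {U8, U9}; none are in {U1}.
Condition 2 (every backdoor path blocked by {U1}):
  P1: blocked at fork node U1 ∈ conditioning set.
  P2: blocked at fork node U1 ∈ conditioning set.
{U1} satisfies the backdoor criterion.

Yes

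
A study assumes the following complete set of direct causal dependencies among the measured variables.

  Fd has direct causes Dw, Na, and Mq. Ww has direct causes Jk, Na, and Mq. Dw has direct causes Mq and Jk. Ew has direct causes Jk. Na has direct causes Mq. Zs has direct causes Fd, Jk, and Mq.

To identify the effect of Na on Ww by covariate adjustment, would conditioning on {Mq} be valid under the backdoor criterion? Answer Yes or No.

Backdoor paths from Na to Ww (paths whose first edge points into Na):
  P1: Na <- Mq -> Dw <- Jk -> Ww
  P2: Na <- Mq -> Dw -> Fd -> Zs <- Jk -> Ww
  P3: Na <- Mq -> Ww
  P4: Na <- Mq -> Fd <- Dw <- Jk -> Ww
  P5: Na <- Mq -> Fd -> Zs <- Jk -> Ww
  P6: Na <- Mq -> Zs <- Jk -> Ww
  P7: Na <- Mq -> Zs <- Fd <- Dw <- Jk -> Ww
Condition 1 (no descendant of Na in the set): holds — descendants of Na are {Fd, Ww, Zs}; none are in {Mq}.
Condition 2 (every backdoor path blocked by {Mq}):
  P1: blocked at fork node Mq ∈ conditioning set.
  P2: blocked at fork node Mq ∈ conditioning set.
  P3: blocked at fork node Mq ∈ conditioning set.
  P4: blocked at fork node Mq ∈ conditioning set.
  P5: blocked at fork node Mq ∈ conditioning set.
  P6: blocked at fork node Mq ∈ conditioning set.
  P7: blocked at fork node Mq ∈ conditioning set.
{Mq} satisfies the backdoor criterion.

Yes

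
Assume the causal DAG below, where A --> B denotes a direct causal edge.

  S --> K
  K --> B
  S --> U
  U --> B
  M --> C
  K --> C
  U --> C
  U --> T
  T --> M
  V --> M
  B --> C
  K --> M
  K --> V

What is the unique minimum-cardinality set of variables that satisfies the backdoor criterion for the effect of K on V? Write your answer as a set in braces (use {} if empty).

Variables eligible for adjustment (non-descendants of K, excluding K and V): {S, T, U}.
Backdoor paths from K to V:
  P1: K <- S -> U -> T -> M <- V
  P2: K <- S -> U -> B -> C <- M <- V
  P3: K <- S -> U -> C <- M <- V
Each backdoor path contains an unconditioned collider, so every path is already blocked with the empty conditioning set:
  P1: blocked at collider M (neither it nor any descendant is in the conditioning set).
  P2: blocked at collider C (neither it nor any descendant is in the conditioning set).
  P3: blocked at collider C (neither it nor any descendant is in the conditioning set).
The empty set is therefore the unique smallest valid set.

{}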